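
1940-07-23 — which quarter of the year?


Month: July (month 7)
Q1: Jan-Mar, Q2: Apr-Jun, Q3: Jul-Sep, Q4: Oct-Dec

Q3


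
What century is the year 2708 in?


Century = (year - 1) // 100 + 1
= (2708 - 1) // 100 + 1
= 2707 // 100 + 1
= 27 + 1

28th century


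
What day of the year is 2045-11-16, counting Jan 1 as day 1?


Date: November 16, 2045
Days in months 1 through 10: 304
Plus 16 days in November

Day of year: 320


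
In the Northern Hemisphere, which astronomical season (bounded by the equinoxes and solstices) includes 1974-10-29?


Date: October 29
Astronomical Autumn (approx.; exact equinox/solstice day varies by year): September 22 to December 20
October 29 falls within the Autumn window

Autumn


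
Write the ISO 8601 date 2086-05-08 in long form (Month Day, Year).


ISO 2086-05-08 parses as year=2086, month=05, day=08
Month 5 -> May

May 8, 2086


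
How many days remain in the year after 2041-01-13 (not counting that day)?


Day of year: 13 of 365
Remaining = 365 - 13

352 days


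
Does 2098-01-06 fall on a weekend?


Anchor: Jan 1, 2098. With p = 2098 - 1 = 2097: (p + p//4 - p//100 + p//400) mod 7 = (2097 + 524 - 20 + 5) mod 7 = 2606 mod 7 = 2 -> Wednesday (Mon=0 ... Sun=6)
Day of year: 6; offset = 5
Weekday index = (2 + 5) mod 7 = 0 -> Monday
Weekend days: Saturday, Sunday

No


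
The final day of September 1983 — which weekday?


September 1983 has 30 days
Anchor: Jan 1, 1983. With p = 1983 - 1 = 1982: (p + p//4 - p//100 + p//400) mod 7 = (1982 + 495 - 19 + 4) mod 7 = 2462 mod 7 = 5 -> Saturday (Mon=0 ... Sun=6)
Days before September (Jan-Aug): 243; September 1 index = (5 + 243) mod 7 = 3 -> Thursday
Last day offset: 30 - 1 = 29 days
Weekday index = (3 + 29) mod 7 = 4

Friday, September 30


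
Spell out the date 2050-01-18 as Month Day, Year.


ISO 2050-01-18 parses as year=2050, month=01, day=18
Month 1 -> January

January 18, 2050


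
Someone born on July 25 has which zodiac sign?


Date: July 25
Conventional tropical zodiac dates: Leo from July 23 onward; Virgo starts August 23
July 25 falls within the Leo range

Leo


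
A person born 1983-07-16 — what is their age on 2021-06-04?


Birth: 1983-07-16
Reference: 2021-06-04
Year difference: 2021 - 1983 = 38
Birthday not yet reached in 2021, subtract 1

37 years old


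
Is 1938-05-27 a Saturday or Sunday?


Anchor: Jan 1, 1938. With p = 1938 - 1 = 1937: (p + p//4 - p//100 + p//400) mod 7 = (1937 + 484 - 19 + 4) mod 7 = 2406 mod 7 = 5 -> Saturday (Mon=0 ... Sun=6)
Day of year: 147; offset = 146
Weekday index = (5 + 146) mod 7 = 4 -> Friday
Weekend days: Saturday, Sunday

No


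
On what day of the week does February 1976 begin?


Target: February 1, 1976
Anchor: Jan 1, 1976. With p = 1976 - 1 = 1975: (p + p//4 - p//100 + p//400) mod 7 = (1975 + 493 - 19 + 4) mod 7 = 2453 mod 7 = 3 -> Thursday (Mon=0 ... Sun=6)
Days before February (Jan): 31 days
Weekday index = (3 + 31) mod 7 = 6

Sunday


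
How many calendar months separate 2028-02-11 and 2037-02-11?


From February 2028 to February 2037
9 years * 12 = 108 months = 108

108 months


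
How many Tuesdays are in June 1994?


June 1994 has 30 days
Anchor: Jan 1, 1994. With p = 1994 - 1 = 1993: (p + p//4 - p//100 + p//400) mod 7 = (1993 + 498 - 19 + 4) mod 7 = 2476 mod 7 = 5 -> Saturday (Mon=0 ... Sun=6)
Days before June (Jan-May): 151; June 1 index = (5 + 151) mod 7 = 2 -> Wednesday
First Tuesday is June 7
Tuesdays: 7, 14, 21, 28

4 Tuesdays


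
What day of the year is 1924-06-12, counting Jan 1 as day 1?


Date: June 12, 1924
Days in months 1 through 5: 152
Plus 12 days in June

Day of year: 164


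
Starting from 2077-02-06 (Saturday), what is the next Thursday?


Current: Saturday
Target: Thursday
Days ahead: 5

Next Thursday: 2077-02-11


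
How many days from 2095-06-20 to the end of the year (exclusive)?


Day of year: 171 of 365
Remaining = 365 - 171

194 days


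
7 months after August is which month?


August is month 8
8 + 7 = 15; wrap: 15 - 12 = 3

March


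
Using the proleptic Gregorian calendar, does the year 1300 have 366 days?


Gregorian leap year rule: divisible by 4, but not by 100, unless also by 400.
1300 is divisible by 100 but not 400 -> not a leap year

No


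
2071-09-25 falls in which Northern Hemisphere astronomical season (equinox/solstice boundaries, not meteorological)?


Date: September 25
Astronomical Autumn (approx.; exact equinox/solstice day varies by year): September 22 to December 20
September 25 falls within the Autumn window

Autumn


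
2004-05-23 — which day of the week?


Date: May 23, 2004
Anchor: Jan 1, 2004. With p = 2004 - 1 = 2003: (p + p//4 - p//100 + p//400) mod 7 = (2003 + 500 - 20 + 5) mod 7 = 2488 mod 7 = 3 -> Thursday (Mon=0 ... Sun=6)
Days before May (Jan-Apr): 121; offset = 121 + 23 - 1 = 143
Weekday index = (3 + 143) mod 7 = 6

Day of the week: Sunday


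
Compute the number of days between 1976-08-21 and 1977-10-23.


From 1976-08-21 to 1977-10-23
1976-08-21: days before August = 31 + 29 + 31 + 30 + 31 + 30 + 31 = 213 (1976 is a leap year); day of year = 213 + 21 = 234
1977-10-23: days before October = 31 + 28 + 31 + 30 + 31 + 30 + 31 + 31 + 30 = 273 (1977 is not a leap year); day of year = 273 + 23 = 296
Rest of 1976: 366 - 234 = 132
Total = 132 + 296 = 428

428 days


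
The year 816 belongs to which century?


Century = (year - 1) // 100 + 1
= (816 - 1) // 100 + 1
= 815 // 100 + 1
= 8 + 1

9th century


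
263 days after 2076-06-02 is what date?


Start: 2076-06-02, add 263 days
June 2076 has 30 days: 30 - 2 = 28 days to June 30 -> 235 left
July 2076 has 31 days -> 204 left
August 2076 has 31 days -> 173 left
September 2076 has 30 days -> 143 left
October 2076 has 31 days -> 112 left
November 2076 has 30 days -> 82 left
December 2076 has 31 days -> 51 left
January 2077 has 31 days -> 20 left
February 2077: 20 <= 28 -> lands on February 20

Result: 2077-02-20


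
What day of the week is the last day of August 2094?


August 2094 has 31 days
Anchor: Jan 1, 2094. With p = 2094 - 1 = 2093: (p + p//4 - p//100 + p//400) mod 7 = (2093 + 523 - 20 + 5) mod 7 = 2601 mod 7 = 4 -> Friday (Mon=0 ... Sun=6)
Days before August (Jan-Jul): 212; August 1 index = (4 + 212) mod 7 = 6 -> Sunday
Last day offset: 31 - 1 = 30 days
Weekday index = (6 + 30) mod 7 = 1

Tuesday, August 31


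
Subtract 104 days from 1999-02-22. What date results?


Start: 1999-02-22, subtract 104 days
Back 22 days from February 22 reaches January 31, 1999 -> 82 left
January 1999 has 31 days -> back to December 31, 1998 -> 51 left
December 1998 has 31 days -> back to November 30, 1998 -> 20 left
November 1998: 30 - 20 = 10 -> lands on November 10

Result: 1998-11-10


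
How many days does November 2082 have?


November 2082

30 days


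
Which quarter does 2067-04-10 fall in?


Month: April (month 4)
Q1: Jan-Mar, Q2: Apr-Jun, Q3: Jul-Sep, Q4: Oct-Dec

Q2


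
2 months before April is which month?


April is month 4
4 - 2 = 2

February


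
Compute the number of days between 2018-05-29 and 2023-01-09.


From 2018-05-29 to 2023-01-09
2018-05-29: days before May = 31 + 28 + 31 + 30 = 120 (2018 is not a leap year); day of year = 120 + 29 = 149
2023-01-09: day of year = 9
Rest of 2018: 365 - 149 = 216
Full years 2019 (365), 2020 (366), 2021 (365), 2022 (365): 1461
Total = 216 + 1461 + 9 = 1686

1686 days


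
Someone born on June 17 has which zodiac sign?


Date: June 17
Conventional tropical zodiac dates: Gemini from May 21 onward; Cancer starts June 21
June 17 falls within the Gemini range

Gemini


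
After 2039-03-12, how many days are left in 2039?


Day of year: 71 of 365
Remaining = 365 - 71

294 days


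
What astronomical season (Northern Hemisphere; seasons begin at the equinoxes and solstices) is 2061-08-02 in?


Date: August 2
Astronomical Summer (approx.; exact equinox/solstice day varies by year): June 21 to September 21
August 2 falls within the Summer window

Summer


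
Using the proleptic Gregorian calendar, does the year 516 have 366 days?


Gregorian leap year rule: divisible by 4, but not by 100, unless also by 400.
516 is divisible by 4 but not 100 -> leap year

Yes


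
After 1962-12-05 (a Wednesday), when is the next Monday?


Current: Wednesday
Target: Monday
Days ahead: 5

Next Monday: 1962-12-10


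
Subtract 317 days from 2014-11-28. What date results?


Start: 2014-11-28, subtract 317 days
Back 28 days from November 28 reaches October 31, 2014 -> 289 left
October 2014 has 31 days -> back to September 30, 2014 -> 258 left
September 2014 has 30 days -> back to August 31, 2014 -> 228 left
August 2014 has 31 days -> back to July 31, 2014 -> 197 left
July 2014 has 31 days -> back to June 30, 2014 -> 166 left
June 2014 has 30 days -> back to May 31, 2014 -> 136 left
May 2014 has 31 days -> back to April 30, 2014 -> 105 left
April 2014 has 30 days -> back to March 31, 2014 -> 75 left
March 2014 has 31 days -> back to February 28, 2014 -> 44 left
February 2014 has 28 days -> back to January 31, 2014 -> 16 left
January 2014: 31 - 16 = 15 -> lands on January 15

Result: 2014-01-15


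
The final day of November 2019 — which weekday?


November 2019 has 30 days
Anchor: Jan 1, 2019. With p = 2019 - 1 = 2018: (p + p//4 - p//100 + p//400) mod 7 = (2018 + 504 - 20 + 5) mod 7 = 2507 mod 7 = 1 -> Tuesday (Mon=0 ... Sun=6)
Days before November (Jan-Oct): 304; November 1 index = (1 + 304) mod 7 = 4 -> Friday
Last day offset: 30 - 1 = 29 days
Weekday index = (4 + 29) mod 7 = 5

Saturday, November 30


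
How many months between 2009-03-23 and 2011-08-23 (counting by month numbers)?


From March 2009 to August 2011
2 years * 12 = 24 months, plus 5 months = 29

29 months


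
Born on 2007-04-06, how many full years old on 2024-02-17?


Birth: 2007-04-06
Reference: 2024-02-17
Year difference: 2024 - 2007 = 17
Birthday not yet reached in 2024, subtract 1

16 years old


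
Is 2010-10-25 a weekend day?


Anchor: Jan 1, 2010. With p = 2010 - 1 = 2009: (p + p//4 - p//100 + p//400) mod 7 = (2009 + 502 - 20 + 5) mod 7 = 2496 mod 7 = 4 -> Friday (Mon=0 ... Sun=6)
Day of year: 298; offset = 297
Weekday index = (4 + 297) mod 7 = 0 -> Monday
Weekend days: Saturday, Sunday

No


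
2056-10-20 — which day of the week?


Date: October 20, 2056
Anchor: Jan 1, 2056. With p = 2056 - 1 = 2055: (p + p//4 - p//100 + p//400) mod 7 = (2055 + 513 - 20 + 5) mod 7 = 2553 mod 7 = 5 -> Saturday (Mon=0 ... Sun=6)
Days before October (Jan-Sep): 274; offset = 274 + 20 - 1 = 293
Weekday index = (5 + 293) mod 7 = 4

Day of the week: Friday


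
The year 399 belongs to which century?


Century = (year - 1) // 100 + 1
= (399 - 1) // 100 + 1
= 398 // 100 + 1
= 3 + 1

4th century


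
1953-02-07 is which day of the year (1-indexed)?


Date: February 7, 1953
Days in months 1 through 1: 31
Plus 7 days in February

Day of year: 38


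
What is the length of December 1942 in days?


December 1942

31 days


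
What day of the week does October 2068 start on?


Target: October 1, 2068
Anchor: Jan 1, 2068. With p = 2068 - 1 = 2067: (p + p//4 - p//100 + p//400) mod 7 = (2067 + 516 - 20 + 5) mod 7 = 2568 mod 7 = 6 -> Sunday (Mon=0 ... Sun=6)
Days before October (Jan-Sep): 274 days
Weekday index = (6 + 274) mod 7 = 0

Monday


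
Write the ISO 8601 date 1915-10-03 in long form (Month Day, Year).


ISO 1915-10-03 parses as year=1915, month=10, day=03
Month 10 -> October

October 3, 1915


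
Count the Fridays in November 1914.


November 1914 has 30 days
Anchor: Jan 1, 1914. With p = 1914 - 1 = 1913: (p + p//4 - p//100 + p//400) mod 7 = (1913 + 478 - 19 + 4) mod 7 = 2376 mod 7 = 3 -> Thursday (Mon=0 ... Sun=6)
Days before November (Jan-Oct): 304; November 1 index = (3 + 304) mod 7 = 6 -> Sunday
First Friday is November 6
Fridays: 6, 13, 20, 27

4 Fridays


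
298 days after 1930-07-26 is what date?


Start: 1930-07-26, add 298 days
July 1930 has 31 days: 31 - 26 = 5 days to July 31 -> 293 left
August 1930 has 31 days -> 262 left
September 1930 has 30 days -> 232 left
October 1930 has 31 days -> 201 left
November 1930 has 30 days -> 171 left
December 1930 has 31 days -> 140 left
January 1931 has 31 days -> 109 left
February 1931 has 28 days -> 81 left
March 1931 has 31 days -> 50 left
April 1931 has 30 days -> 20 left
May 1931: 20 <= 31 -> lands on May 20

Result: 1931-05-20


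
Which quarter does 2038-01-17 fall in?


Month: January (month 1)
Q1: Jan-Mar, Q2: Apr-Jun, Q3: Jul-Sep, Q4: Oct-Dec

Q1


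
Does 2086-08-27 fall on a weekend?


Anchor: Jan 1, 2086. With p = 2086 - 1 = 2085: (p + p//4 - p//100 + p//400) mod 7 = (2085 + 521 - 20 + 5) mod 7 = 2591 mod 7 = 1 -> Tuesday (Mon=0 ... Sun=6)
Day of year: 239; offset = 238
Weekday index = (1 + 238) mod 7 = 1 -> Tuesday
Weekend days: Saturday, Sunday

No


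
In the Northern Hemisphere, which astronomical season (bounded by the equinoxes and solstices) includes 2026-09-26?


Date: September 26
Astronomical Autumn (approx.; exact equinox/solstice day varies by year): September 22 to December 20
September 26 falls within the Autumn window

Autumn


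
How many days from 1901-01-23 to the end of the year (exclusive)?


Day of year: 23 of 365
Remaining = 365 - 23

342 days


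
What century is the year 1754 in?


Century = (year - 1) // 100 + 1
= (1754 - 1) // 100 + 1
= 1753 // 100 + 1
= 17 + 1

18th century


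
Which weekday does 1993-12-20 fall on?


Date: December 20, 1993
Anchor: Jan 1, 1993. With p = 1993 - 1 = 1992: (p + p//4 - p//100 + p//400) mod 7 = (1992 + 498 - 19 + 4) mod 7 = 2475 mod 7 = 4 -> Friday (Mon=0 ... Sun=6)
Days before December (Jan-Nov): 334; offset = 334 + 20 - 1 = 353
Weekday index = (4 + 353) mod 7 = 0

Day of the week: Monday


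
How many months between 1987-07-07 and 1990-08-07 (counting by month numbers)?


From July 1987 to August 1990
3 years * 12 = 36 months, plus 1 month = 37

37 months


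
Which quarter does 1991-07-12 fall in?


Month: July (month 7)
Q1: Jan-Mar, Q2: Apr-Jun, Q3: Jul-Sep, Q4: Oct-Dec

Q3


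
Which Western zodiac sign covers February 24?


Date: February 24
Conventional tropical zodiac dates: Pisces from February 19 onward; Aries starts March 21
February 24 falls within the Pisces range

Pisces


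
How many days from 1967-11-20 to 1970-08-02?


From 1967-11-20 to 1970-08-02
1967-11-20: days before November = 31 + 28 + 31 + 30 + 31 + 30 + 31 + 31 + 30 + 31 = 304 (1967 is not a leap year); day of year = 304 + 20 = 324
1970-08-02: days before August = 31 + 28 + 31 + 30 + 31 + 30 + 31 = 212 (1970 is not a leap year); day of year = 212 + 2 = 214
Rest of 1967: 365 - 324 = 41
Full years 1968 (366), 1969 (365): 731
Total = 41 + 731 + 214 = 986

986 days


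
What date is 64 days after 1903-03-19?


Start: 1903-03-19, add 64 days
March 1903 has 31 days: 31 - 19 = 12 days to March 31 -> 52 left
April 1903 has 30 days -> 22 left
May 1903: 22 <= 31 -> lands on May 22

Result: 1903-05-22


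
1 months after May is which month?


May is month 5
5 + 1 = 6

June


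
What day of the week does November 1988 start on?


Target: November 1, 1988
Anchor: Jan 1, 1988. With p = 1988 - 1 = 1987: (p + p//4 - p//100 + p//400) mod 7 = (1987 + 496 - 19 + 4) mod 7 = 2468 mod 7 = 4 -> Friday (Mon=0 ... Sun=6)
Days before November (Jan-Oct): 305 days
Weekday index = (4 + 305) mod 7 = 1

Tuesday


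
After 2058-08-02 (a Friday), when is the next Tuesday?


Current: Friday
Target: Tuesday
Days ahead: 4

Next Tuesday: 2058-08-06


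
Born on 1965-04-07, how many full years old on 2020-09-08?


Birth: 1965-04-07
Reference: 2020-09-08
Year difference: 2020 - 1965 = 55

55 years old


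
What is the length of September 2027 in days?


September 2027

30 days


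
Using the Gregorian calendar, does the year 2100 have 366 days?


Gregorian leap year rule: divisible by 4, but not by 100, unless also by 400.
2100 is divisible by 100 but not 400 -> not a leap year

No


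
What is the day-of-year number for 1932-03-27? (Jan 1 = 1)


Date: March 27, 1932
Days in months 1 through 2: 60
Plus 27 days in March

Day of year: 87


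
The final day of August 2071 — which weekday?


August 2071 has 31 days
Anchor: Jan 1, 2071. With p = 2071 - 1 = 2070: (p + p//4 - p//100 + p//400) mod 7 = (2070 + 517 - 20 + 5) mod 7 = 2572 mod 7 = 3 -> Thursday (Mon=0 ... Sun=6)
Days before August (Jan-Jul): 212; August 1 index = (3 + 212) mod 7 = 5 -> Saturday
Last day offset: 31 - 1 = 30 days
Weekday index = (5 + 30) mod 7 = 0

Monday, August 31


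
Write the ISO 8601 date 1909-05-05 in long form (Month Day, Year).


ISO 1909-05-05 parses as year=1909, month=05, day=05
Month 5 -> May

May 5, 1909


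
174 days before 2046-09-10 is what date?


Start: 2046-09-10, subtract 174 days
Back 10 days from September 10 reaches August 31, 2046 -> 164 left
August 2046 has 31 days -> back to July 31, 2046 -> 133 left
July 2046 has 31 days -> back to June 30, 2046 -> 102 left
June 2046 has 30 days -> back to May 31, 2046 -> 72 left
May 2046 has 31 days -> back to April 30, 2046 -> 41 left
April 2046 has 30 days -> back to March 31, 2046 -> 11 left
March 2046: 31 - 11 = 20 -> lands on March 20

Result: 2046-03-20


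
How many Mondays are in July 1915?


July 1915 has 31 days
Anchor: Jan 1, 1915. With p = 1915 - 1 = 1914: (p + p//4 - p//100 + p//400) mod 7 = (1914 + 478 - 19 + 4) mod 7 = 2377 mod 7 = 4 -> Friday (Mon=0 ... Sun=6)
Days before July (Jan-Jun): 181; July 1 index = (4 + 181) mod 7 = 3 -> Thursday
First Monday is July 5
Mondays: 5, 12, 19, 26

4 Mondays


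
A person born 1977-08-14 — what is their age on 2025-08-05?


Birth: 1977-08-14
Reference: 2025-08-05
Year difference: 2025 - 1977 = 48
Birthday not yet reached in 2025, subtract 1

47 years old


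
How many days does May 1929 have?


May 1929

31 days


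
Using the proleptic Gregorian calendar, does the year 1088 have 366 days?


Gregorian leap year rule: divisible by 4, but not by 100, unless also by 400.
1088 is divisible by 4 but not 100 -> leap year

Yes


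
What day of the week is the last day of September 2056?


September 2056 has 30 days
Anchor: Jan 1, 2056. With p = 2056 - 1 = 2055: (p + p//4 - p//100 + p//400) mod 7 = (2055 + 513 - 20 + 5) mod 7 = 2553 mod 7 = 5 -> Saturday (Mon=0 ... Sun=6)
Days before September (Jan-Aug): 244; September 1 index = (5 + 244) mod 7 = 4 -> Friday
Last day offset: 30 - 1 = 29 days
Weekday index = (4 + 29) mod 7 = 5

Saturday, September 30


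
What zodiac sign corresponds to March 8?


Date: March 8
Conventional tropical zodiac dates: Pisces from February 19 onward; Aries starts March 21
March 8 falls within the Pisces range

Pisces


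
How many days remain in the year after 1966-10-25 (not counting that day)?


Day of year: 298 of 365
Remaining = 365 - 298

67 days


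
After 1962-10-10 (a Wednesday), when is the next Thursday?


Current: Wednesday
Target: Thursday
Days ahead: 1

Next Thursday: 1962-10-11


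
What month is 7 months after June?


June is month 6
6 + 7 = 13; wrap: 13 - 12 = 1

January


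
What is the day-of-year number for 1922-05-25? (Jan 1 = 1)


Date: May 25, 1922
Days in months 1 through 4: 120
Plus 25 days in May

Day of year: 145


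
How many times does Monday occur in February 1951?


February 1951 has 28 days
Anchor: Jan 1, 1951. With p = 1951 - 1 = 1950: (p + p//4 - p//100 + p//400) mod 7 = (1950 + 487 - 19 + 4) mod 7 = 2422 mod 7 = 0 -> Monday (Mon=0 ... Sun=6)
Days before February (Jan): 31; February 1 index = (0 + 31) mod 7 = 3 -> Thursday
First Monday is February 5
Mondays: 5, 12, 19, 26

4 Mondays


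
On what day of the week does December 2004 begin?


Target: December 1, 2004
Anchor: Jan 1, 2004. With p = 2004 - 1 = 2003: (p + p//4 - p//100 + p//400) mod 7 = (2003 + 500 - 20 + 5) mod 7 = 2488 mod 7 = 3 -> Thursday (Mon=0 ... Sun=6)
Days before December (Jan-Nov): 335 days
Weekday index = (3 + 335) mod 7 = 2

Wednesday


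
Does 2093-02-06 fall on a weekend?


Anchor: Jan 1, 2093. With p = 2093 - 1 = 2092: (p + p//4 - p//100 + p//400) mod 7 = (2092 + 523 - 20 + 5) mod 7 = 2600 mod 7 = 3 -> Thursday (Mon=0 ... Sun=6)
Day of year: 37; offset = 36
Weekday index = (3 + 36) mod 7 = 4 -> Friday
Weekend days: Saturday, Sunday

No


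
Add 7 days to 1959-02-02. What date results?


Start: 1959-02-02, add 7 days
February 1959 has 28 days; 2 + 7 = 9 stays within February

Result: 1959-02-09


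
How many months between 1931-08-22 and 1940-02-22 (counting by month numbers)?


From August 1931 to February 1940
9 years * 12 = 108 months, minus 6 months = 102

102 months


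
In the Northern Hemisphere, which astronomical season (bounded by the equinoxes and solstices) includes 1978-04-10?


Date: April 10
Astronomical Spring (approx.; exact equinox/solstice day varies by year): March 20 to June 20
April 10 falls within the Spring window

Spring


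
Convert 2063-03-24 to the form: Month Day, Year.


ISO 2063-03-24 parses as year=2063, month=03, day=24
Month 3 -> March

March 24, 2063


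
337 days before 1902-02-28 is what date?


Start: 1902-02-28, subtract 337 days
Back 28 days from February 28 reaches January 31, 1902 -> 309 left
January 1902 has 31 days -> back to December 31, 1901 -> 278 left
December 1901 has 31 days -> back to November 30, 1901 -> 247 left
November 1901 has 30 days -> back to October 31, 1901 -> 217 left
October 1901 has 31 days -> back to September 30, 1901 -> 186 left
September 1901 has 30 days -> back to August 31, 1901 -> 156 left
August 1901 has 31 days -> back to July 31, 1901 -> 125 left
July 1901 has 31 days -> back to June 30, 1901 -> 94 left
June 1901 has 30 days -> back to May 31, 1901 -> 64 left
May 1901 has 31 days -> back to April 30, 1901 -> 33 left
April 1901 has 30 days -> back to March 31, 1901 -> 3 left
March 1901: 31 - 3 = 28 -> lands on March 28

Result: 1901-03-28


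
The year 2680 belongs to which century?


Century = (year - 1) // 100 + 1
= (2680 - 1) // 100 + 1
= 2679 // 100 + 1
= 26 + 1

27th century


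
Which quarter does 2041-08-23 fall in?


Month: August (month 8)
Q1: Jan-Mar, Q2: Apr-Jun, Q3: Jul-Sep, Q4: Oct-Dec

Q3


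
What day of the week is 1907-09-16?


Date: September 16, 1907
Anchor: Jan 1, 1907. With p = 1907 - 1 = 1906: (p + p//4 - p//100 + p//400) mod 7 = (1906 + 476 - 19 + 4) mod 7 = 2367 mod 7 = 1 -> Tuesday (Mon=0 ... Sun=6)
Days before September (Jan-Aug): 243; offset = 243 + 16 - 1 = 258
Weekday index = (1 + 258) mod 7 = 0

Day of the week: Monday


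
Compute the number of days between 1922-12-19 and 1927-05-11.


From 1922-12-19 to 1927-05-11
1922-12-19: days before December = 31 + 28 + 31 + 30 + 31 + 30 + 31 + 31 + 30 + 31 + 30 = 334 (1922 is not a leap year); day of year = 334 + 19 = 353
1927-05-11: days before May = 31 + 28 + 31 + 30 = 120 (1927 is not a leap year); day of year = 120 + 11 = 131
Rest of 1922: 365 - 353 = 12
Full years 1923 (365), 1924 (366), 1925 (365), 1926 (365): 1461
Total = 12 + 1461 + 131 = 1604

1604 days


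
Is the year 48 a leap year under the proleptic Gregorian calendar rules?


Gregorian leap year rule: divisible by 4, but not by 100, unless also by 400.
48 is divisible by 4 but not 100 -> leap year

Yes


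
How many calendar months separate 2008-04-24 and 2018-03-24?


From April 2008 to March 2018
10 years * 12 = 120 months, minus 1 month = 119

119 months


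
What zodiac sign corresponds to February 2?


Date: February 2
Conventional tropical zodiac dates: Aquarius from January 20 onward; Pisces starts February 19
February 2 falls within the Aquarius range

Aquarius


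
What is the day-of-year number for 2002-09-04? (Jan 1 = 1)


Date: September 4, 2002
Days in months 1 through 8: 243
Plus 4 days in September

Day of year: 247


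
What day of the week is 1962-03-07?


Date: March 7, 1962
Anchor: Jan 1, 1962. With p = 1962 - 1 = 1961: (p + p//4 - p//100 + p//400) mod 7 = (1961 + 490 - 19 + 4) mod 7 = 2436 mod 7 = 0 -> Monday (Mon=0 ... Sun=6)
Days before March (Jan-Feb): 59; offset = 59 + 7 - 1 = 65
Weekday index = (0 + 65) mod 7 = 2

Day of the week: Wednesday


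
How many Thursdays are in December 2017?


December 2017 has 31 days
Anchor: Jan 1, 2017. With p = 2017 - 1 = 2016: (p + p//4 - p//100 + p//400) mod 7 = (2016 + 504 - 20 + 5) mod 7 = 2505 mod 7 = 6 -> Sunday (Mon=0 ... Sun=6)
Days before December (Jan-Nov): 334; December 1 index = (6 + 334) mod 7 = 4 -> Friday
First Thursday is December 7
Thursdays: 7, 14, 21, 28

4 Thursdays


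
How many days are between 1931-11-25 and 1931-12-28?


From 1931-11-25 to 1931-12-28
1931-11-25: days before November = 31 + 28 + 31 + 30 + 31 + 30 + 31 + 31 + 30 + 31 = 304 (1931 is not a leap year); day of year = 304 + 25 = 329
1931-12-28: days before December = 31 + 28 + 31 + 30 + 31 + 30 + 31 + 31 + 30 + 31 + 30 = 334 (1931 is not a leap year); day of year = 334 + 28 = 362
Same year: 362 - 329 = 33

33 days


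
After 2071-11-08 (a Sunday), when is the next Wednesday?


Current: Sunday
Target: Wednesday
Days ahead: 3

Next Wednesday: 2071-11-11


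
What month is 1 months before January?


January is month 1
1 - 1 = 0; wrap: 0 + 12 = 12

December


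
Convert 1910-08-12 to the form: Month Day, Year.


ISO 1910-08-12 parses as year=1910, month=08, day=12
Month 8 -> August

August 12, 1910


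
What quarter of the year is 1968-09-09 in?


Month: September (month 9)
Q1: Jan-Mar, Q2: Apr-Jun, Q3: Jul-Sep, Q4: Oct-Dec

Q3


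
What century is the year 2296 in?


Century = (year - 1) // 100 + 1
= (2296 - 1) // 100 + 1
= 2295 // 100 + 1
= 22 + 1

23rd century


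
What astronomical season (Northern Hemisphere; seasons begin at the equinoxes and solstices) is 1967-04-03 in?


Date: April 3
Astronomical Spring (approx.; exact equinox/solstice day varies by year): March 20 to June 20
April 3 falls within the Spring window

Spring


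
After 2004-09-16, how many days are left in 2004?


Day of year: 260 of 366
Remaining = 366 - 260

106 days


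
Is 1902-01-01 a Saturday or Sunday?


Anchor: Jan 1, 1902. With p = 1902 - 1 = 1901: (p + p//4 - p//100 + p//400) mod 7 = (1901 + 475 - 19 + 4) mod 7 = 2361 mod 7 = 2 -> Wednesday (Mon=0 ... Sun=6)
Day of year: 1; offset = 0
Weekday index = (2 + 0) mod 7 = 2 -> Wednesday
Weekend days: Saturday, Sunday

No


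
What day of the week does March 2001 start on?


Target: March 1, 2001
Anchor: Jan 1, 2001. With p = 2001 - 1 = 2000: (p + p//4 - p//100 + p//400) mod 7 = (2000 + 500 - 20 + 5) mod 7 = 2485 mod 7 = 0 -> Monday (Mon=0 ... Sun=6)
Days before March (Jan-Feb): 59 days
Weekday index = (0 + 59) mod 7 = 3

Thursday


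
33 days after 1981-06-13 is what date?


Start: 1981-06-13, add 33 days
June 1981 has 30 days: 30 - 13 = 17 days to June 30 -> 16 left
July 1981: 16 <= 31 -> lands on July 16

Result: 1981-07-16


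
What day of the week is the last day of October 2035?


October 2035 has 31 days
Anchor: Jan 1, 2035. With p = 2035 - 1 = 2034: (p + p//4 - p//100 + p//400) mod 7 = (2034 + 508 - 20 + 5) mod 7 = 2527 mod 7 = 0 -> Monday (Mon=0 ... Sun=6)
Days before October (Jan-Sep): 273; October 1 index = (0 + 273) mod 7 = 0 -> Monday
Last day offset: 31 - 1 = 30 days
Weekday index = (0 + 30) mod 7 = 2

Wednesday, October 31


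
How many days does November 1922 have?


November 1922

30 days


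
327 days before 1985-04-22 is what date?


Start: 1985-04-22, subtract 327 days
Back 22 days from April 22 reaches March 31, 1985 -> 305 left
March 1985 has 31 days -> back to February 28, 1985 -> 274 left
February 1985 has 28 days -> back to January 31, 1985 -> 246 left
January 1985 has 31 days -> back to December 31, 1984 -> 215 left
December 1984 has 31 days -> back to November 30, 1984 -> 184 left
November 1984 has 30 days -> back to October 31, 1984 -> 154 left
October 1984 has 31 days -> back to September 30, 1984 -> 123 left
September 1984 has 30 days -> back to August 31, 1984 -> 93 left
August 1984 has 31 days -> back to July 31, 1984 -> 62 left
July 1984 has 31 days -> back to June 30, 1984 -> 31 left
June 1984 has 30 days -> back to May 31, 1984 -> 1 left
May 1984: 31 - 1 = 30 -> lands on May 30

Result: 1984-05-30


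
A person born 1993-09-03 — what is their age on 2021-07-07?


Birth: 1993-09-03
Reference: 2021-07-07
Year difference: 2021 - 1993 = 28
Birthday not yet reached in 2021, subtract 1

27 years old


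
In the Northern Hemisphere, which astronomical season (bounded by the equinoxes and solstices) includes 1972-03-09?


Date: March 9
Astronomical Winter (approx.; exact equinox/solstice day varies by year): December 21 to March 19
March 9 falls within the Winter window

Winter


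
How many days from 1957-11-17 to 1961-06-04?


From 1957-11-17 to 1961-06-04
1957-11-17: days before November = 31 + 28 + 31 + 30 + 31 + 30 + 31 + 31 + 30 + 31 = 304 (1957 is not a leap year); day of year = 304 + 17 = 321
1961-06-04: days before June = 31 + 28 + 31 + 30 + 31 = 151 (1961 is not a leap year); day of year = 151 + 4 = 155
Rest of 1957: 365 - 321 = 44
Full years 1958 (365), 1959 (365), 1960 (366): 1096
Total = 44 + 1096 + 155 = 1295

1295 days


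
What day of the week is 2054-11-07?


Date: November 7, 2054
Anchor: Jan 1, 2054. With p = 2054 - 1 = 2053: (p + p//4 - p//100 + p//400) mod 7 = (2053 + 513 - 20 + 5) mod 7 = 2551 mod 7 = 3 -> Thursday (Mon=0 ... Sun=6)
Days before November (Jan-Oct): 304; offset = 304 + 7 - 1 = 310
Weekday index = (3 + 310) mod 7 = 5

Day of the week: Saturday


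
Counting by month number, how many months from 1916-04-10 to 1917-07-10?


From April 1916 to July 1917
1 year * 12 = 12 months, plus 3 months = 15

15 months


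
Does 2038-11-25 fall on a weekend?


Anchor: Jan 1, 2038. With p = 2038 - 1 = 2037: (p + p//4 - p//100 + p//400) mod 7 = (2037 + 509 - 20 + 5) mod 7 = 2531 mod 7 = 4 -> Friday (Mon=0 ... Sun=6)
Day of year: 329; offset = 328
Weekday index = (4 + 328) mod 7 = 3 -> Thursday
Weekend days: Saturday, Sunday

No


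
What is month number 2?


Month 2 of 12

February


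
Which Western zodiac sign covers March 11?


Date: March 11
Conventional tropical zodiac dates: Pisces from February 19 onward; Aries starts March 21
March 11 falls within the Pisces range

Pisces


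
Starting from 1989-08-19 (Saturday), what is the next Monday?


Current: Saturday
Target: Monday
Days ahead: 2

Next Monday: 1989-08-21


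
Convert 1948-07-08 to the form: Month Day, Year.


ISO 1948-07-08 parses as year=1948, month=07, day=08
Month 7 -> July

July 8, 1948


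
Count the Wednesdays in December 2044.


December 2044 has 31 days
Anchor: Jan 1, 2044. With p = 2044 - 1 = 2043: (p + p//4 - p//100 + p//400) mod 7 = (2043 + 510 - 20 + 5) mod 7 = 2538 mod 7 = 4 -> Friday (Mon=0 ... Sun=6)
Days before December (Jan-Nov): 335; December 1 index = (4 + 335) mod 7 = 3 -> Thursday
First Wednesday is December 7
Wednesdays: 7, 14, 21, 28

4 Wednesdays


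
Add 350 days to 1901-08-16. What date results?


Start: 1901-08-16, add 350 days
August 1901 has 31 days: 31 - 16 = 15 days to August 31 -> 335 left
September 1901 has 30 days -> 305 left
October 1901 has 31 days -> 274 left
November 1901 has 30 days -> 244 left
December 1901 has 31 days -> 213 left
January 1902 has 31 days -> 182 left
February 1902 has 28 days -> 154 left
March 1902 has 31 days -> 123 left
April 1902 has 30 days -> 93 left
May 1902 has 31 days -> 62 left
June 1902 has 30 days -> 32 left
July 1902 has 31 days -> 1 left
August 1902: 1 <= 31 -> lands on August 1

Result: 1902-08-01


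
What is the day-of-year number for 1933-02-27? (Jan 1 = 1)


Date: February 27, 1933
Days in months 1 through 1: 31
Plus 27 days in February

Day of year: 58


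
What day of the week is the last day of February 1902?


February 1902 has 28 days
Anchor: Jan 1, 1902. With p = 1902 - 1 = 1901: (p + p//4 - p//100 + p//400) mod 7 = (1901 + 475 - 19 + 4) mod 7 = 2361 mod 7 = 2 -> Wednesday (Mon=0 ... Sun=6)
Days before February (Jan): 31; February 1 index = (2 + 31) mod 7 = 5 -> Saturday
Last day offset: 28 - 1 = 27 days
Weekday index = (5 + 27) mod 7 = 4

Friday, February 28


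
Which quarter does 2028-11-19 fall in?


Month: November (month 11)
Q1: Jan-Mar, Q2: Apr-Jun, Q3: Jul-Sep, Q4: Oct-Dec

Q4


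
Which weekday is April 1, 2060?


Target: April 1, 2060
Anchor: Jan 1, 2060. With p = 2060 - 1 = 2059: (p + p//4 - p//100 + p//400) mod 7 = (2059 + 514 - 20 + 5) mod 7 = 2558 mod 7 = 3 -> Thursday (Mon=0 ... Sun=6)
Days before April (Jan-Mar): 91 days
Weekday index = (3 + 91) mod 7 = 3

Thursday


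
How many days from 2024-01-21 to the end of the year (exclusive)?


Day of year: 21 of 366
Remaining = 366 - 21

345 days


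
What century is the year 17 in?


Century = (year - 1) // 100 + 1
= (17 - 1) // 100 + 1
= 16 // 100 + 1
= 0 + 1

1st century


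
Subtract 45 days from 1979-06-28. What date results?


Start: 1979-06-28, subtract 45 days
Back 28 days from June 28 reaches May 31, 1979 -> 17 left
May 1979: 31 - 17 = 14 -> lands on May 14

Result: 1979-05-14


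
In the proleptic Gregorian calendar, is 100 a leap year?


Gregorian leap year rule: divisible by 4, but not by 100, unless also by 400.
100 is divisible by 100 but not 400 -> not a leap year

No


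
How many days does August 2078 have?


August 2078

31 days


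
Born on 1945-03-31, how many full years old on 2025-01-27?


Birth: 1945-03-31
Reference: 2025-01-27
Year difference: 2025 - 1945 = 80
Birthday not yet reached in 2025, subtract 1

79 years old


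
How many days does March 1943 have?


March 1943

31 days


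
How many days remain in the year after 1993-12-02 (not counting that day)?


Day of year: 336 of 365
Remaining = 365 - 336

29 days


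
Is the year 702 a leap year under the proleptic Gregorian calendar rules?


Gregorian leap year rule: divisible by 4, but not by 100, unless also by 400.
702 is not divisible by 4 -> not a leap year

No


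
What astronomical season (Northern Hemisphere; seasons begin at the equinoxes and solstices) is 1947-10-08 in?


Date: October 8
Astronomical Autumn (approx.; exact equinox/solstice day varies by year): September 22 to December 20
October 8 falls within the Autumn window

Autumn


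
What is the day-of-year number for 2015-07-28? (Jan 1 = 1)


Date: July 28, 2015
Days in months 1 through 6: 181
Plus 28 days in July

Day of year: 209


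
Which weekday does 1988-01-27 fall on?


Date: January 27, 1988
Anchor: Jan 1, 1988. With p = 1988 - 1 = 1987: (p + p//4 - p//100 + p//400) mod 7 = (1987 + 496 - 19 + 4) mod 7 = 2468 mod 7 = 4 -> Friday (Mon=0 ... Sun=6)
Days into year = 27 - 1 = 26
Weekday index = (4 + 26) mod 7 = 2

Day of the week: Wednesday


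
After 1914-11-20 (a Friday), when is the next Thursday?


Current: Friday
Target: Thursday
Days ahead: 6

Next Thursday: 1914-11-26


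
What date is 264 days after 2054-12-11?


Start: 2054-12-11, add 264 days
December 2054 has 31 days: 31 - 11 = 20 days to December 31 -> 244 left
January 2055 has 31 days -> 213 left
February 2055 has 28 days -> 185 left
March 2055 has 31 days -> 154 left
April 2055 has 30 days -> 124 left
May 2055 has 31 days -> 93 left
June 2055 has 30 days -> 63 left
July 2055 has 31 days -> 32 left
August 2055 has 31 days -> 1 left
September 2055: 1 <= 30 -> lands on September 1

Result: 2055-09-01


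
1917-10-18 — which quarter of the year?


Month: October (month 10)
Q1: Jan-Mar, Q2: Apr-Jun, Q3: Jul-Sep, Q4: Oct-Dec

Q4


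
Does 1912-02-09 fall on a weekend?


Anchor: Jan 1, 1912. With p = 1912 - 1 = 1911: (p + p//4 - p//100 + p//400) mod 7 = (1911 + 477 - 19 + 4) mod 7 = 2373 mod 7 = 0 -> Monday (Mon=0 ... Sun=6)
Day of year: 40; offset = 39
Weekday index = (0 + 39) mod 7 = 4 -> Friday
Weekend days: Saturday, Sunday

No


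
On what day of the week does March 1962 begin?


Target: March 1, 1962
Anchor: Jan 1, 1962. With p = 1962 - 1 = 1961: (p + p//4 - p//100 + p//400) mod 7 = (1961 + 490 - 19 + 4) mod 7 = 2436 mod 7 = 0 -> Monday (Mon=0 ... Sun=6)
Days before March (Jan-Feb): 59 days
Weekday index = (0 + 59) mod 7 = 3

Thursday


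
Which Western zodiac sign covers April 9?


Date: April 9
Conventional tropical zodiac dates: Aries from March 21 onward; Taurus starts April 20
April 9 falls within the Aries range

Aries


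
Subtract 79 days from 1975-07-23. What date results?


Start: 1975-07-23, subtract 79 days
Back 23 days from July 23 reaches June 30, 1975 -> 56 left
June 1975 has 30 days -> back to May 31, 1975 -> 26 left
May 1975: 31 - 26 = 5 -> lands on May 5

Result: 1975-05-05


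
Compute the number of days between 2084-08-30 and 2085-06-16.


From 2084-08-30 to 2085-06-16
2084-08-30: days before August = 31 + 29 + 31 + 30 + 31 + 30 + 31 = 213 (2084 is a leap year); day of year = 213 + 30 = 243
2085-06-16: days before June = 31 + 28 + 31 + 30 + 31 = 151 (2085 is not a leap year); day of year = 151 + 16 = 167
Rest of 2084: 366 - 243 = 123
Total = 123 + 167 = 290

290 days


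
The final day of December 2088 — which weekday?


December 2088 has 31 days
Anchor: Jan 1, 2088. With p = 2088 - 1 = 2087: (p + p//4 - p//100 + p//400) mod 7 = (2087 + 521 - 20 + 5) mod 7 = 2593 mod 7 = 3 -> Thursday (Mon=0 ... Sun=6)
Days before December (Jan-Nov): 335; December 1 index = (3 + 335) mod 7 = 2 -> Wednesday
Last day offset: 31 - 1 = 30 days
Weekday index = (2 + 30) mod 7 = 4

Friday, December 31


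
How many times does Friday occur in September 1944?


September 1944 has 30 days
Anchor: Jan 1, 1944. With p = 1944 - 1 = 1943: (p + p//4 - p//100 + p//400) mod 7 = (1943 + 485 - 19 + 4) mod 7 = 2413 mod 7 = 5 -> Saturday (Mon=0 ... Sun=6)
Days before September (Jan-Aug): 244; September 1 index = (5 + 244) mod 7 = 4 -> Friday
First Friday is September 1
Fridays: 1, 8, 15, 22, 29

5 Fridays


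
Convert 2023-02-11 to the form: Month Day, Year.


ISO 2023-02-11 parses as year=2023, month=02, day=11
Month 2 -> February

February 11, 2023


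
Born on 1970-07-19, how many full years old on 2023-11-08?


Birth: 1970-07-19
Reference: 2023-11-08
Year difference: 2023 - 1970 = 53

53 years old


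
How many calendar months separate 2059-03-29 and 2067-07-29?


From March 2059 to July 2067
8 years * 12 = 96 months, plus 4 months = 100

100 months


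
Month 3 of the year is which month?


Month 3 of 12

March


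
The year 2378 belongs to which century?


Century = (year - 1) // 100 + 1
= (2378 - 1) // 100 + 1
= 2377 // 100 + 1
= 23 + 1

24th century


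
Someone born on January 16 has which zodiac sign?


Date: January 16
Conventional tropical zodiac dates: Capricorn from December 22 onward; Aquarius starts January 20
January 16 falls within the Capricorn range

Capricorn


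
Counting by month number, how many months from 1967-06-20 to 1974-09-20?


From June 1967 to September 1974
7 years * 12 = 84 months, plus 3 months = 87

87 months


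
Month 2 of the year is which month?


Month 2 of 12

February


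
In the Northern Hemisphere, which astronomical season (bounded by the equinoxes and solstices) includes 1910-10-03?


Date: October 3
Astronomical Autumn (approx.; exact equinox/solstice day varies by year): September 22 to December 20
October 3 falls within the Autumn window

Autumn


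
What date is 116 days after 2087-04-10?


Start: 2087-04-10, add 116 days
April 2087 has 30 days: 30 - 10 = 20 days to April 30 -> 96 left
May 2087 has 31 days -> 65 left
June 2087 has 30 days -> 35 left
July 2087 has 31 days -> 4 left
August 2087: 4 <= 31 -> lands on August 4

Result: 2087-08-04
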